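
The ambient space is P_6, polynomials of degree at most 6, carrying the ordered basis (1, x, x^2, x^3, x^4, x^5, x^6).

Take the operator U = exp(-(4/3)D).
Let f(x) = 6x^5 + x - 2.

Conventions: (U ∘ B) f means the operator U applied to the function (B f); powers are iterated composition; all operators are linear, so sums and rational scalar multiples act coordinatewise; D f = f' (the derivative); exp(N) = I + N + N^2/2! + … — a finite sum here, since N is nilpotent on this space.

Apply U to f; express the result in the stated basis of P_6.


the image equals g(x) = 6x^5 - 40x^4 + (320/3)x^3 - (1280/9)x^2 + (2587/27)x - 2318/81

order-1 term: -40x^4 - 4/3
order-2 term: (320/3)x^3
order-3 term: -(1280/9)x^2
order-4 term: (2560/27)x
order-5 term: -2048/81
the series for exp(-(4/3)D) f terminates at order 5
exp(-(4/3)D) f = 6x^5 - 40x^4 + (320/3)x^3 - (1280/9)x^2 + (2587/27)x - 2318/81


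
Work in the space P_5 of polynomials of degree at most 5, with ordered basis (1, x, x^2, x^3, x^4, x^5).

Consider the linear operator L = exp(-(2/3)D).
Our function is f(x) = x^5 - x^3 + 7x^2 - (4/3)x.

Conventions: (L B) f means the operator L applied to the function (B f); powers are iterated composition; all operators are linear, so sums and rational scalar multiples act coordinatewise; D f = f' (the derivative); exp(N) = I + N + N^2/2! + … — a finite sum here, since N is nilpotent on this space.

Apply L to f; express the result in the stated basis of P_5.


order-1 term: -(10/3)x^4 + 2x^2 - (28/3)x + 8/9
order-2 term: (40/9)x^3 - (4/3)x + 28/9
order-3 term: -(80/27)x^2 + 8/27
order-4 term: (80/81)x
order-5 term: -32/243
the series for exp(-(2/3)D) f terminates at order 5
exp(-(2/3)D) f = x^5 - (10/3)x^4 + (31/9)x^3 + (163/27)x^2 - (892/81)x + 1012/243

g(x) = x^5 - (10/3)x^4 + (31/9)x^3 + (163/27)x^2 - (892/81)x + 1012/243


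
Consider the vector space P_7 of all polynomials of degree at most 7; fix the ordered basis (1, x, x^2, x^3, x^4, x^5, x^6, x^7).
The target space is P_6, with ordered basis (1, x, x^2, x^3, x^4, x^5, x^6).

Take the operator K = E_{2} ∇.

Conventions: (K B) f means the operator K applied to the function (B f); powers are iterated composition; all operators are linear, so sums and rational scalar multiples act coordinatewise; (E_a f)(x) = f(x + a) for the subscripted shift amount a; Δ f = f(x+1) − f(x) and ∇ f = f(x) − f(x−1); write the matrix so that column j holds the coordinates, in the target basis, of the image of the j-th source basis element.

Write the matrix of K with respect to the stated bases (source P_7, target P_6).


image of 1: 0
image of x: 1
image of x^2: 2x + 3
image of x^3: 3x^2 + 9x + 7
image of x^4: 4x^3 + 18x^2 + 28x + 15
image of x^5: 5x^4 + 30x^3 + 70x^2 + 75x + 31
image of x^6: 6x^5 + 45x^4 + 140x^3 + 225x^2 + 186x + 63
image of x^7: 7x^6 + 63x^5 + 245x^4 + 525x^3 + 651x^2 + 441x + 127
each image's coordinates form column j of the matrix

the matrix is [[0, 1, 3, 7, 15, 31, 63, 127]; [0, 0, 2, 9, 28, 75, 186, 441]; [0, 0, 0, 3, 18, 70, 225, 651]; [0, 0, 0, 0, 4, 30, 140, 525]; [0, 0, 0, 0, 0, 5, 45, 245]; [0, 0, 0, 0, 0, 0, 6, 63]; [0, 0, 0, 0, 0, 0, 0, 7]] (rows listed top to bottom)


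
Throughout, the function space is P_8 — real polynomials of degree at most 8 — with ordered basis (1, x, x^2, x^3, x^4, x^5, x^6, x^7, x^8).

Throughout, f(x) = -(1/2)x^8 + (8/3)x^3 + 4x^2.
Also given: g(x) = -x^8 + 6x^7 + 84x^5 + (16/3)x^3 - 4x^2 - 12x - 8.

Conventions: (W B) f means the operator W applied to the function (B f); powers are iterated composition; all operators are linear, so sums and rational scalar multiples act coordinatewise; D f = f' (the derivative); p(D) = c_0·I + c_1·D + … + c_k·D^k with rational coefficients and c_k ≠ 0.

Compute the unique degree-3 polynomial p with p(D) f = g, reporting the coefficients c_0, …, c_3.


p(D) = 2·I − (3/2)·D − (1/2)·D^3, i.e. c_0 = 2, c_1 = -3/2, c_2 = 0, c_3 = -1/2

D^0 f = -(1/2)x^8 + (8/3)x^3 + 4x^2
D^1 f = -4x^7 + 8x^2 + 8x
D^2 f = -28x^6 + 16x + 8
D^3 f = -168x^5 + 16
matching coefficients of g against c_0 f + c_1 Df + … from the top degree down determines the c_i
solution: c_0 = 2, c_1 = -3/2, c_2 = 0, c_3 = -1/2


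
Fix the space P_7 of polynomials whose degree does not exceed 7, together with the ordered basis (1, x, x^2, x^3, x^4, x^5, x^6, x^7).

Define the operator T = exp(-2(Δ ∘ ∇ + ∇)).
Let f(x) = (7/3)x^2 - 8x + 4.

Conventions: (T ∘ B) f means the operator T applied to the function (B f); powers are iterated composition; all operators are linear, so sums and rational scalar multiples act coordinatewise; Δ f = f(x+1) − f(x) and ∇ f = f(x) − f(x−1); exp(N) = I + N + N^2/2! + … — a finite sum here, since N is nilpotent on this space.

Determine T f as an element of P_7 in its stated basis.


order-1 term: -(28/3)x + 34/3
order-2 term: 28/3
the series for exp(-2(Δ ∘ ∇ + ∇)) f terminates at order 2
exp(-2(Δ ∘ ∇ + ∇)) f = (7/3)x^2 - (52/3)x + 74/3

the image equals g(x) = (7/3)x^2 - (52/3)x + 74/3


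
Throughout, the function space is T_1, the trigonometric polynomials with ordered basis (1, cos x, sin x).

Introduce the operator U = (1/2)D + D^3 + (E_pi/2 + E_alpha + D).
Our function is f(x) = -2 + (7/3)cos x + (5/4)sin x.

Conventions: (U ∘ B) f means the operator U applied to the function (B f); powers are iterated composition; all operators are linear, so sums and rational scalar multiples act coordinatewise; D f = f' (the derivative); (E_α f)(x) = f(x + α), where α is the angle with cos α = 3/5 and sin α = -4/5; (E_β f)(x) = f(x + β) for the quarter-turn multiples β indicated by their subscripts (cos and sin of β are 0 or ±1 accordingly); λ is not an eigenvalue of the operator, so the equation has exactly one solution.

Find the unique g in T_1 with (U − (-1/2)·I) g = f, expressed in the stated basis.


g(x) = -4/5 + (203/204)cos x + (361/204)sin x

write g with unknown coordinates in the stated basis and equate coefficients in (U − (-1/2)·I) g = f
solving from the highest basis element down gives g = -4/5 + (203/204)cos x + (361/204)sin x
check: U g = -8/5 + (749/408)cos x + (149/408)sin x
so U g − (-1/2)·g = -2 + (7/3)cos x + (5/4)sin x = f ✓


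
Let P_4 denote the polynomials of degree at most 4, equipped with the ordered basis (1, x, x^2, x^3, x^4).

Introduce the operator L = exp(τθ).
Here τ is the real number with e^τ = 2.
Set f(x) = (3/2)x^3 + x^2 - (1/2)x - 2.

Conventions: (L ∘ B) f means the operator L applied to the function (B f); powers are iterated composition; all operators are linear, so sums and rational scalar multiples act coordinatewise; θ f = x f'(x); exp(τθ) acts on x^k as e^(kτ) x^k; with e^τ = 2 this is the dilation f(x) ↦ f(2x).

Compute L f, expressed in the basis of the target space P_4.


g(x) = 12x^3 + 4x^2 - x - 2

exp(τθ) x^k = e^(kτ) x^k; with e^τ = 2 this sends x^k to 2^k x^k
x ↦ 2 x
x^2 ↦ 4 x^2
x^3 ↦ 8 x^3
applying this coordinatewise to f: exp(τθ) f = 12x^3 + 4x^2 - x - 2


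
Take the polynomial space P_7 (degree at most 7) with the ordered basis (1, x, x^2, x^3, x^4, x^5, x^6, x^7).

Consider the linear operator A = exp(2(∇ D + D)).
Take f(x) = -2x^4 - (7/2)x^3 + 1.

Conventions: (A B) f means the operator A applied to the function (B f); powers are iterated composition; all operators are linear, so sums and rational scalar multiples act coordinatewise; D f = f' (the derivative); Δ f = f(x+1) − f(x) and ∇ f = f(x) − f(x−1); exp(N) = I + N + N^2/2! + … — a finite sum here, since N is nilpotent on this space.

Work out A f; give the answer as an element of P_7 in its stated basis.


g(x) = -2x^4 - (39/2)x^3 - 117x^2 - 292x - 330

order-1 term: -16x^3 - 69x^2 + 6x + 5
order-2 term: -48x^2 - 234x - 84
order-3 term: -64x - 220
order-4 term: -32
the series for exp(2(∇ D + D)) f terminates at order 4
exp(2(∇ D + D)) f = -2x^4 - (39/2)x^3 - 117x^2 - 292x - 330


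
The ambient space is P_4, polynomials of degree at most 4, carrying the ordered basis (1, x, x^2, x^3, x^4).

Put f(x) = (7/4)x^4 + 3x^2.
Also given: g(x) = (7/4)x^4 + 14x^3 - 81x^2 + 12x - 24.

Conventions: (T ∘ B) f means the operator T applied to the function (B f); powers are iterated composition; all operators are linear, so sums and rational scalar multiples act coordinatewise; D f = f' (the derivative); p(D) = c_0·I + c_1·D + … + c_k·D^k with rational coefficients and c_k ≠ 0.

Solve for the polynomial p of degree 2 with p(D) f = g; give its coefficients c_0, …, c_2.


c_0 = 1, c_1 = 2, c_2 = -4

D^0 f = (7/4)x^4 + 3x^2
D^1 f = 7x^3 + 6x
D^2 f = 21x^2 + 6
matching coefficients of g against c_0 f + c_1 Df + … from the top degree down determines the c_i
solution: c_0 = 1, c_1 = 2, c_2 = -4


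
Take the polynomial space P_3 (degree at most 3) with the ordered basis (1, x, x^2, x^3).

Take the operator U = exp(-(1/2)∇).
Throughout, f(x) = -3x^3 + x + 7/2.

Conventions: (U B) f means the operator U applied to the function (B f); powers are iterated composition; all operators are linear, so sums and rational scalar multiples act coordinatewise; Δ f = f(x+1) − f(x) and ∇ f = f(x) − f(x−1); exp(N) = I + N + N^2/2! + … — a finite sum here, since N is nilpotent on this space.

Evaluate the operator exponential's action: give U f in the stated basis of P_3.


the result is g(x) = -3x^3 + (9/2)x^2 - (23/4)x + 57/8

order-1 term: (9/2)x^2 - (9/2)x + 1
order-2 term: -(9/4)x + 9/4
order-3 term: 3/8
the series for exp(-(1/2)∇) f terminates at order 3
exp(-(1/2)∇) f = -3x^3 + (9/2)x^2 - (23/4)x + 57/8


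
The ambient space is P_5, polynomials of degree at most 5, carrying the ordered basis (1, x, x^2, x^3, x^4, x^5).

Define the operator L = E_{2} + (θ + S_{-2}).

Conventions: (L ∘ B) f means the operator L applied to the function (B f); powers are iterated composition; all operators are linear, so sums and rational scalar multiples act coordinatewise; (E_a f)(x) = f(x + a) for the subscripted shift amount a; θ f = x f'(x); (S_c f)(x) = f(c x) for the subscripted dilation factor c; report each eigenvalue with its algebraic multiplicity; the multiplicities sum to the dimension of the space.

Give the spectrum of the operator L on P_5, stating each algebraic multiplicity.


image of 1: 2
image of x: 2
image of x^2: 7x^2 + 4x + 4
image of x^3: -4x^3 + 6x^2 + 12x + 8
image of x^4: 21x^4 + 8x^3 + 24x^2 + 32x + 16
image of x^5: -26x^5 + 10x^4 + 40x^3 + 80x^2 + 80x + 32
the matrix is upper triangular; its diagonal is (2, 0, 7, -4, 21, -26)
for a triangular matrix the eigenvalues are the diagonal entries, with algebraic multiplicity their repetition count

λ = -26 (multiplicity 1), λ = -4 (multiplicity 1), λ = 0 (multiplicity 1), λ = 2 (multiplicity 1), λ = 7 (multiplicity 1), λ = 21 (multiplicity 1)


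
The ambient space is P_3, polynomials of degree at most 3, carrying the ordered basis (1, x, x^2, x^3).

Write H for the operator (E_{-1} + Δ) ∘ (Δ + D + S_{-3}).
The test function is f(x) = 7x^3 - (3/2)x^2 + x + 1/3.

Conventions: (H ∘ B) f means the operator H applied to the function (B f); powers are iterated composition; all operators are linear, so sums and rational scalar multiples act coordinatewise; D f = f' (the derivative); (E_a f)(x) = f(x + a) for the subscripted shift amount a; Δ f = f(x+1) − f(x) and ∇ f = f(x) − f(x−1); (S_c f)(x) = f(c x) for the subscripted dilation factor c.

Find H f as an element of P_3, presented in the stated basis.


Δ f = 21x^2 + 18x + 13/2
D f = 21x^2 - 3x + 1
S_{-3} f = -189x^3 - (27/2)x^2 - 3x + 1/3
(Δ + D + S_{-3}) f = -189x^3 + (57/2)x^2 + 12x + 47/6
E_{-1} (Δ + D + S_{-3}) f = -189x^3 + (1191/2)x^2 - 612x + 640/3
Δ (Δ + D + S_{-3}) f = -567x^2 - 510x - 297/2
(E_{-1} + Δ) (Δ + D + S_{-3}) f = -189x^3 + (57/2)x^2 - 1122x + 389/6

the image equals g(x) = -189x^3 + (57/2)x^2 - 1122x + 389/6


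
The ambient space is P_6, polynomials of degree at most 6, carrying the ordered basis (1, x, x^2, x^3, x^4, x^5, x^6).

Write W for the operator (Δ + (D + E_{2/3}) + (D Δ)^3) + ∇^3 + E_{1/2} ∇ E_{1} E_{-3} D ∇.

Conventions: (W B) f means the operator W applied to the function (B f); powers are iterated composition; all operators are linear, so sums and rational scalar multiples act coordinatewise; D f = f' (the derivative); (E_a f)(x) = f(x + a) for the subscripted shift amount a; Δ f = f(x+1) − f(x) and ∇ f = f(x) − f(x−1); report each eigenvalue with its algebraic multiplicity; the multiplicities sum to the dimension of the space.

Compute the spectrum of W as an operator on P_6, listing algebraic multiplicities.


λ = 1 (multiplicity 7)

image of 1: 1
image of x: x + 8/3
image of x^2: x^2 + (16/3)x + 13/9
image of x^3: x^3 + 8x^2 + (13/3)x + 359/27
image of x^4: x^4 + (32/3)x^3 + (26/3)x^2 + (1436/27)x - 7679/81
image of x^5: x^5 + (40/3)x^4 + (130/9)x^3 + (3590/27)x^2 - (38395/81)x + 130280/243
image of x^6: x^6 + 16x^5 + (65/3)x^4 + (7180/27)x^3 - (38395/27)x^2 + (260560/81)x - 1344212/729
the matrix is upper triangular; its diagonal is (1, 1, 1, 1, 1, 1, 1)
for a triangular matrix the eigenvalues are the diagonal entries, with algebraic multiplicity their repetition count


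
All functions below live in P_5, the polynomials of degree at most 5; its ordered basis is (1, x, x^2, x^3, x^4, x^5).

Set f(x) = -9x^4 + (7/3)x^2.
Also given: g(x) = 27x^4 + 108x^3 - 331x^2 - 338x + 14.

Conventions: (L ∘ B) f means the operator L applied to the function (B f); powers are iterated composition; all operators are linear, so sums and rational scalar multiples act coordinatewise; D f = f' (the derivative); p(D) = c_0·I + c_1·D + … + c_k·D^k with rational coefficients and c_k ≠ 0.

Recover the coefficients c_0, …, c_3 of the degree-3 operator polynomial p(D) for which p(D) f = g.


D^0 f = -9x^4 + (7/3)x^2
D^1 f = -36x^3 + (14/3)x
D^2 f = -108x^2 + 14/3
D^3 f = -216x
matching coefficients of g against c_0 f + c_1 Df + … from the top degree down determines the c_i
solution: c_0 = -3, c_1 = -3, c_2 = 3, c_3 = 3/2

p(D) = -3·I − 3·D + 3·D^2 + (3/2)·D^3, i.e. c_0 = -3, c_1 = -3, c_2 = 3, c_3 = 3/2


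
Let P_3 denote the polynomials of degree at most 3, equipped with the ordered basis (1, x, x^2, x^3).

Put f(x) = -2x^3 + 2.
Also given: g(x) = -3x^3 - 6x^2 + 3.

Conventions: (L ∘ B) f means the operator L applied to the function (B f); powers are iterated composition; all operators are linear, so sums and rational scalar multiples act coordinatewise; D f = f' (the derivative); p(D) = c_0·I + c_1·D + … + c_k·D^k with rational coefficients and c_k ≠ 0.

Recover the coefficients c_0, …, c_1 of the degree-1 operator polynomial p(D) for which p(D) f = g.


D^0 f = -2x^3 + 2
D^1 f = -6x^2
matching coefficients of g against c_0 f + c_1 Df + … from the top degree down determines the c_i
solution: c_0 = 3/2, c_1 = 1

p(D) = (3/2)·I + D, i.e. c_0 = 3/2, c_1 = 1


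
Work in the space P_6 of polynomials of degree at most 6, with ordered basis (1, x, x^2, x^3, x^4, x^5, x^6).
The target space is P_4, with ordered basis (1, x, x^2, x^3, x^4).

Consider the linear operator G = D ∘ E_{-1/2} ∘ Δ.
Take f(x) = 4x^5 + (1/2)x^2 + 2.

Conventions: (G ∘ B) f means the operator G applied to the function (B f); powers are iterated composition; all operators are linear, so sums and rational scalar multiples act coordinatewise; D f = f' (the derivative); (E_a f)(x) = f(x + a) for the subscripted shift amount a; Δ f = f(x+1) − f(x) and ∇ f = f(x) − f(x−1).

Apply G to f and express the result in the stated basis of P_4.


the result is g(x) = 80x^3 + 20x + 1

Δ f = 20x^4 + 40x^3 + 40x^2 + 21x + 9/2
E_{-1/2} Δ f = 20x^4 + 10x^2 + x + 1/4
D E_{-1/2} Δ f = 80x^3 + 20x + 1


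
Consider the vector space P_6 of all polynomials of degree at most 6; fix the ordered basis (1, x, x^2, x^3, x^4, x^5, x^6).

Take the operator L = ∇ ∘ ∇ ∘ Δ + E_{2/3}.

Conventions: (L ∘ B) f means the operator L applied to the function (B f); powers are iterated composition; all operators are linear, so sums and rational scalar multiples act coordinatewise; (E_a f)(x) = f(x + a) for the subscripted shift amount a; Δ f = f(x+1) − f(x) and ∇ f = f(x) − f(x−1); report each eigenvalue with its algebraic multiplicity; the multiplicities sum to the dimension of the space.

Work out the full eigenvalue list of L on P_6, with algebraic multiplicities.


image of 1: 1
image of x: x + 2/3
image of x^2: x^2 + (4/3)x + 4/9
image of x^3: x^3 + 2x^2 + (4/3)x + 170/27
image of x^4: x^4 + (8/3)x^3 + (8/3)x^2 + (680/27)x - 956/81
image of x^5: x^5 + (10/3)x^4 + (40/9)x^3 + (1700/27)x^2 - (4780/81)x + 7322/243
image of x^6: x^6 + 4x^5 + (20/3)x^4 + (3400/27)x^3 - (4780/27)x^2 + (14644/81)x - 43676/729
the matrix is upper triangular; its diagonal is (1, 1, 1, 1, 1, 1, 1)
for a triangular matrix the eigenvalues are the diagonal entries, with algebraic multiplicity their repetition count

λ = 1 (multiplicity 7)


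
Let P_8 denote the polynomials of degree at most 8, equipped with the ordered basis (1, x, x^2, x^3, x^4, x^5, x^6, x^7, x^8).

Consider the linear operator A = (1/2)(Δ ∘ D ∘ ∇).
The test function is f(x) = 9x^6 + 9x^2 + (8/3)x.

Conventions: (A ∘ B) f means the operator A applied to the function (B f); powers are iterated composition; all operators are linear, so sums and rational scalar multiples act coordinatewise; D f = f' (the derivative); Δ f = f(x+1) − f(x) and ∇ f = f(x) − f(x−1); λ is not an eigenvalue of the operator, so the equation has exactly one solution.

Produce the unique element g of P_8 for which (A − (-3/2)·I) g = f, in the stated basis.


write g with unknown coordinates in the stated basis and equate coefficients in (A − (-3/2)·I) g = f
solving from the highest basis element down gives g = 6x^6 - 240x^3 + 6x^2 - (1064/9)x + 480
check: A g = 360x^3 + 180x - 720
so A g − (-3/2)·g = 9x^6 + 9x^2 + (8/3)x = f ✓

the result is g(x) = 6x^6 - 240x^3 + 6x^2 - (1064/9)x + 480


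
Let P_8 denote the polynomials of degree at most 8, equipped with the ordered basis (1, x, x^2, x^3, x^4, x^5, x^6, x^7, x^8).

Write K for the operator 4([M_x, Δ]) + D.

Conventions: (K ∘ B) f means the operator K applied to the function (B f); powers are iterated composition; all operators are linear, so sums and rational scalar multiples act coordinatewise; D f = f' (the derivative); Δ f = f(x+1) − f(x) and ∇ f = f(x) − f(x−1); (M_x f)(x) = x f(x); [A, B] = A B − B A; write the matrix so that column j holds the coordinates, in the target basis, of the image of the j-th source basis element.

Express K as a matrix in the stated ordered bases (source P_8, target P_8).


image of 1: -4
image of x: -4x - 3
image of x^2: -4x^2 - 6x - 4
image of x^3: -4x^3 - 9x^2 - 12x - 4
image of x^4: -4x^4 - 12x^3 - 24x^2 - 16x - 4
image of x^5: -4x^5 - 15x^4 - 40x^3 - 40x^2 - 20x - 4
image of x^6: -4x^6 - 18x^5 - 60x^4 - 80x^3 - 60x^2 - 24x - 4
image of x^7: -4x^7 - 21x^6 - 84x^5 - 140x^4 - 140x^3 - 84x^2 - 28x - 4
image of x^8: -4x^8 - 24x^7 - 112x^6 - 224x^5 - 280x^4 - 224x^3 - 112x^2 - 32x - 4
each image's coordinates form column j of the matrix

the matrix is [[-4, -3, -4, -4, -4, -4, -4, -4, -4]; [0, -4, -6, -12, -16, -20, -24, -28, -32]; [0, 0, -4, -9, -24, -40, -60, -84, -112]; [0, 0, 0, -4, -12, -40, -80, -140, -224]; [0, 0, 0, 0, -4, -15, -60, -140, -280]; [0, 0, 0, 0, 0, -4, -18, -84, -224]; [0, 0, 0, 0, 0, 0, -4, -21, -112]; [0, 0, 0, 0, 0, 0, 0, -4, -24]; [0, 0, 0, 0, 0, 0, 0, 0, -4]] (rows listed top to bottom)


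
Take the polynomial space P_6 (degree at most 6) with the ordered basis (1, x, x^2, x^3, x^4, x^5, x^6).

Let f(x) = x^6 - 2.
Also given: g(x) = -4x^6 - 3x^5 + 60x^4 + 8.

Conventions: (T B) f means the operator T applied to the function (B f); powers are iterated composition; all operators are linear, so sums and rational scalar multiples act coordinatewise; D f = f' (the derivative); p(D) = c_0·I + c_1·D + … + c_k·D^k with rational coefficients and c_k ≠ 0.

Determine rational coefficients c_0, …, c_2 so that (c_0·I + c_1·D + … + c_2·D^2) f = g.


c_0 = -4, c_1 = -1/2, c_2 = 2

D^0 f = x^6 - 2
D^1 f = 6x^5
D^2 f = 30x^4
matching coefficients of g against c_0 f + c_1 Df + … from the top degree down determines the c_i
solution: c_0 = -4, c_1 = -1/2, c_2 = 2


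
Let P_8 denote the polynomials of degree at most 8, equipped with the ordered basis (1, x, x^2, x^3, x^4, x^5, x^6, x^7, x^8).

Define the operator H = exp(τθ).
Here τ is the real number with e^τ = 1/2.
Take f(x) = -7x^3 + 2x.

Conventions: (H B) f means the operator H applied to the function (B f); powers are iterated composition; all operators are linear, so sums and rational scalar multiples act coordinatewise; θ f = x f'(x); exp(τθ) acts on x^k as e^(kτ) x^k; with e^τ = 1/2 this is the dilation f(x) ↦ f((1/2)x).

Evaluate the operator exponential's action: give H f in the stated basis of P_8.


the image equals g(x) = -(7/8)x^3 + x

exp(τθ) x^k = e^(kτ) x^k; with e^τ = 1/2 this sends x^k to (1/2)^k x^k
x ↦ 1/2 x
x^3 ↦ 1/8 x^3
applying this coordinatewise to f: exp(τθ) f = -(7/8)x^3 + x


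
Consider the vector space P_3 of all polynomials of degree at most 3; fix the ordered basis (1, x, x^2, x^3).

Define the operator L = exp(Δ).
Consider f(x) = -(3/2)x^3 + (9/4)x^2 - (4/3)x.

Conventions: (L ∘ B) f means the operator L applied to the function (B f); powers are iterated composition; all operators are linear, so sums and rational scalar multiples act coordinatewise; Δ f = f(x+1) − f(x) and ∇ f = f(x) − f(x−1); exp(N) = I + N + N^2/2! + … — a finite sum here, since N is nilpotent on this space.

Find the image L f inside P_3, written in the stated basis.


g(x) = -(3/2)x^3 - (9/4)x^2 - (35/6)x - 13/3

order-1 term: -(9/2)x^2 - 7/12
order-2 term: -(9/2)x - 9/4
order-3 term: -3/2
the series for exp(Δ) f terminates at order 3
exp(Δ) f = -(3/2)x^3 - (9/4)x^2 - (35/6)x - 13/3


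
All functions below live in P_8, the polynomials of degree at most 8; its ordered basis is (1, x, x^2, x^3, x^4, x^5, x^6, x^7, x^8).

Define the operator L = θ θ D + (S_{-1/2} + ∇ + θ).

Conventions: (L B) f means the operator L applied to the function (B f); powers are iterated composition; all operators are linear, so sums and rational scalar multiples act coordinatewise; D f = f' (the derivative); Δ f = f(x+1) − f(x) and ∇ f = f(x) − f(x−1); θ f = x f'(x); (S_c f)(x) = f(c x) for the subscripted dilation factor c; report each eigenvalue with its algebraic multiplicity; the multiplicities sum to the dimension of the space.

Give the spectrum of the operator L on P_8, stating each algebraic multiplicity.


λ = 1/2 (multiplicity 1), λ = 1 (multiplicity 1), λ = 9/4 (multiplicity 1), λ = 23/8 (multiplicity 1), λ = 65/16 (multiplicity 1), λ = 159/32 (multiplicity 1), λ = 385/64 (multiplicity 1), λ = 895/128 (multiplicity 1), λ = 2049/256 (multiplicity 1)

image of 1: 1
image of x: (1/2)x + 1
image of x^2: (9/4)x^2 + 4x - 1
image of x^3: (23/8)x^3 + 15x^2 - 3x + 1
image of x^4: (65/16)x^4 + 40x^3 - 6x^2 + 4x - 1
image of x^5: (159/32)x^5 + 85x^4 - 10x^3 + 10x^2 - 5x + 1
image of x^6: (385/64)x^6 + 156x^5 - 15x^4 + 20x^3 - 15x^2 + 6x - 1
image of x^7: (895/128)x^7 + 259x^6 - 21x^5 + 35x^4 - 35x^3 + 21x^2 - 7x + 1
image of x^8: (2049/256)x^8 + 400x^7 - 28x^6 + 56x^5 - 70x^4 + 56x^3 - 28x^2 + 8x - 1
the matrix is upper triangular; its diagonal is (1, 1/2, 9/4, 23/8, 65/16, 159/32, 385/64, 895/128, 2049/256)
for a triangular matrix the eigenvalues are the diagonal entries, with algebraic multiplicity their repetition count


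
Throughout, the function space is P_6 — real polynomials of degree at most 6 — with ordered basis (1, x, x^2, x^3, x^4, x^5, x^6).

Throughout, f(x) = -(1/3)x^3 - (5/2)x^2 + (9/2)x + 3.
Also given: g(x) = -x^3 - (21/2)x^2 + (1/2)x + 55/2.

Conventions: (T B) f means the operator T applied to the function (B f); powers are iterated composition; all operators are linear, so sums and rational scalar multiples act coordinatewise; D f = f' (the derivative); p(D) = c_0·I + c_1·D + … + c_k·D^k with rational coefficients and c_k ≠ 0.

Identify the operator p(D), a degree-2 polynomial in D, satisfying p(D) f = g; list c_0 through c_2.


c_0 = 3, c_1 = 3, c_2 = -1

D^0 f = -(1/3)x^3 - (5/2)x^2 + (9/2)x + 3
D^1 f = -x^2 - 5x + 9/2
D^2 f = -2x - 5
matching coefficients of g against c_0 f + c_1 Df + … from the top degree down determines the c_i
solution: c_0 = 3, c_1 = 3, c_2 = -1


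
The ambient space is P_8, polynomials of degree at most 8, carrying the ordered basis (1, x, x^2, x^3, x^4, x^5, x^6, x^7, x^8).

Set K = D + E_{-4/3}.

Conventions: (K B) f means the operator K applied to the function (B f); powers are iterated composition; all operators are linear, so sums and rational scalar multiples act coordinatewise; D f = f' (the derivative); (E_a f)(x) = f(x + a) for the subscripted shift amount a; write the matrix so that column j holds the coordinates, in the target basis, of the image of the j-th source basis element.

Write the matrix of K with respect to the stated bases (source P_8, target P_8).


image of 1: 1
image of x: x - 1/3
image of x^2: x^2 - (2/3)x + 16/9
image of x^3: x^3 - x^2 + (16/3)x - 64/27
image of x^4: x^4 - (4/3)x^3 + (32/3)x^2 - (256/27)x + 256/81
image of x^5: x^5 - (5/3)x^4 + (160/9)x^3 - (640/27)x^2 + (1280/81)x - 1024/243
image of x^6: x^6 - 2x^5 + (80/3)x^4 - (1280/27)x^3 + (1280/27)x^2 - (2048/81)x + 4096/729
image of x^7: x^7 - (7/3)x^6 + (112/3)x^5 - (2240/27)x^4 + (8960/81)x^3 - (7168/81)x^2 + (28672/729)x - 16384/2187
image of x^8: x^8 - (8/3)x^7 + (448/9)x^6 - (3584/27)x^5 + (17920/81)x^4 - (57344/243)x^3 + (114688/729)x^2 - (131072/2187)x + 65536/6561
each image's coordinates form column j of the matrix

the matrix is [[1, -1/3, 16/9, -64/27, 256/81, -1024/243, 4096/729, -16384/2187, 65536/6561]; [0, 1, -2/3, 16/3, -256/27, 1280/81, -2048/81, 28672/729, -131072/2187]; [0, 0, 1, -1, 32/3, -640/27, 1280/27, -7168/81, 114688/729]; [0, 0, 0, 1, -4/3, 160/9, -1280/27, 8960/81, -57344/243]; [0, 0, 0, 0, 1, -5/3, 80/3, -2240/27, 17920/81]; [0, 0, 0, 0, 0, 1, -2, 112/3, -3584/27]; [0, 0, 0, 0, 0, 0, 1, -7/3, 448/9]; [0, 0, 0, 0, 0, 0, 0, 1, -8/3]; [0, 0, 0, 0, 0, 0, 0, 0, 1]] (rows listed top to bottom)


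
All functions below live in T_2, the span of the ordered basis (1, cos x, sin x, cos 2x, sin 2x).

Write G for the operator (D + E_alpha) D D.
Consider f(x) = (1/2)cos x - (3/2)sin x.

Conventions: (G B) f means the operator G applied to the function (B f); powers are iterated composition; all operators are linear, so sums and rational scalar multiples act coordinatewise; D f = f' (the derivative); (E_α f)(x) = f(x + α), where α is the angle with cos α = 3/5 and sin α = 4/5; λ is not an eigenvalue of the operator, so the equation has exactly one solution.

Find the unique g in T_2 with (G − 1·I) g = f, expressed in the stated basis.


write g with unknown coordinates in the stated basis and equate coefficients in (G − 1·I) g = f
solving from the highest basis element down gives g = -(35/58)cos x + (15/58)sin x
check: G g = -(3/29)cos x - (36/29)sin x
so G g − 1·g = (1/2)cos x - (3/2)sin x = f ✓

the image equals g(x) = -(35/58)cos x + (15/58)sin x


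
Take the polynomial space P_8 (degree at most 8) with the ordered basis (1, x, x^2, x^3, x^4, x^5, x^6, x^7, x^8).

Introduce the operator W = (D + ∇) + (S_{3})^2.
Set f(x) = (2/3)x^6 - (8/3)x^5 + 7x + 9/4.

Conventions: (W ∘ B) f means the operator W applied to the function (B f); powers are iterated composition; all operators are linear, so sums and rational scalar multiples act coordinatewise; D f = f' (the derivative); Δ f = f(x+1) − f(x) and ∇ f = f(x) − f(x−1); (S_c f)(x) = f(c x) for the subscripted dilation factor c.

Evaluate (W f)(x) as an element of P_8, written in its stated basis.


g(x) = 354294x^6 - 157456x^5 - (110/3)x^4 + 40x^3 - (110/3)x^2 + (241/3)x + 155/12

D f = 4x^5 - (40/3)x^4 + 7
∇ f = 4x^5 - (70/3)x^4 + 40x^3 - (110/3)x^2 + (52/3)x + 11/3
(D + ∇) f = 8x^5 - (110/3)x^4 + 40x^3 - (110/3)x^2 + (52/3)x + 32/3
S_{3} f = 486x^6 - 648x^5 + 21x + 9/4
S_{3} S_{3} f = 354294x^6 - 157464x^5 + 63x + 9/4
((D + ∇) + (S_{3})^2) f = 354294x^6 - 157456x^5 - (110/3)x^4 + 40x^3 - (110/3)x^2 + (241/3)x + 155/12


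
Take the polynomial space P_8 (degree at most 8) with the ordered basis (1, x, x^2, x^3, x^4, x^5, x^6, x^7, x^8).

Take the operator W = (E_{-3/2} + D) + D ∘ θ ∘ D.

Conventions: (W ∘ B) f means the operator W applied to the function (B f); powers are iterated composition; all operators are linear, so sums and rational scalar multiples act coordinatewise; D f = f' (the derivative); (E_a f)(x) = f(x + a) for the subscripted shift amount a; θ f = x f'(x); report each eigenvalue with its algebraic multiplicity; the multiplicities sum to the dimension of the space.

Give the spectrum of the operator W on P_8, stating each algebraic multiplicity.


image of 1: 1
image of x: x - 1/2
image of x^2: x^2 - x + 17/4
image of x^3: x^3 - (3/2)x^2 + (75/4)x - 27/8
image of x^4: x^4 - 2x^3 + (99/2)x^2 - (27/2)x + 81/16
image of x^5: x^5 - (5/2)x^4 + (205/2)x^3 - (135/4)x^2 + (405/16)x - 243/32
image of x^6: x^6 - 3x^5 + (735/4)x^4 - (135/2)x^3 + (1215/16)x^2 - (729/16)x + 729/64
image of x^7: x^7 - (7/2)x^6 + (1197/4)x^5 - (945/8)x^4 + (2835/16)x^3 - (5103/32)x^2 + (5103/64)x - 2187/128
image of x^8: x^8 - 4x^7 + 455x^6 - 189x^5 + (2835/8)x^4 - (1701/4)x^3 + (5103/16)x^2 - (2187/16)x + 6561/256
the matrix is upper triangular; its diagonal is (1, 1, 1, 1, 1, 1, 1, 1, 1)
for a triangular matrix the eigenvalues are the diagonal entries, with algebraic multiplicity their repetition count

λ = 1 (multiplicity 9)


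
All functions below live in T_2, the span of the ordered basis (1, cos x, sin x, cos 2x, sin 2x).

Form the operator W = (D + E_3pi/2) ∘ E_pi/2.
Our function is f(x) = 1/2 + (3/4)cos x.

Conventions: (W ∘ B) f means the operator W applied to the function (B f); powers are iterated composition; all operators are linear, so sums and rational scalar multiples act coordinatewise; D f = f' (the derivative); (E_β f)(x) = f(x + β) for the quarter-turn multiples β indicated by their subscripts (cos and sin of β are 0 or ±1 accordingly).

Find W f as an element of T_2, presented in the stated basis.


the image equals g(x) = 1/2

E_pi/2 f = 1/2 - (3/4)sin x
D E_pi/2 f = -(3/4)cos x
E_3pi/2 E_pi/2 f = 1/2 + (3/4)cos x
(D + E_3pi/2) E_pi/2 f = 1/2


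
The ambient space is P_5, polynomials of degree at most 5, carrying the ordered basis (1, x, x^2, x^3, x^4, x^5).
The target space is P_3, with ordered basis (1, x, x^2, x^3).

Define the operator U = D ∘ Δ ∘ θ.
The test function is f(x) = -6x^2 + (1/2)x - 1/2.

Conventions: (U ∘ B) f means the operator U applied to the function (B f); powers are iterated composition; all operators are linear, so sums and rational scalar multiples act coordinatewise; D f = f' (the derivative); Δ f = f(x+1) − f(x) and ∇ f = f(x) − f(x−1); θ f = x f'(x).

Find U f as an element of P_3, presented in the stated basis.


θ f = -12x^2 + (1/2)x
Δ θ f = -24x - 23/2
D Δ θ f = -24

g(x) = -24


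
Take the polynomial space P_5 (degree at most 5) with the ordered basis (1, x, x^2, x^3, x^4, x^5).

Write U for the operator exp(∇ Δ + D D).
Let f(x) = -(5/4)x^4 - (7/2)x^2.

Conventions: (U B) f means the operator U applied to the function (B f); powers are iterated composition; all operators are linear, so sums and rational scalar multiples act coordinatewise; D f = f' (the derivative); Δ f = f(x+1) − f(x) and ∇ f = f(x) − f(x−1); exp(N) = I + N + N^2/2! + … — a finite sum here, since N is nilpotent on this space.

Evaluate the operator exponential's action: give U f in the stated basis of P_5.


g(x) = -(5/4)x^4 - (67/2)x^2 - 153/2

order-1 term: -30x^2 - 33/2
order-2 term: -60
the series for exp(∇ Δ + D D) f terminates at order 2
exp(∇ Δ + D D) f = -(5/4)x^4 - (67/2)x^2 - 153/2


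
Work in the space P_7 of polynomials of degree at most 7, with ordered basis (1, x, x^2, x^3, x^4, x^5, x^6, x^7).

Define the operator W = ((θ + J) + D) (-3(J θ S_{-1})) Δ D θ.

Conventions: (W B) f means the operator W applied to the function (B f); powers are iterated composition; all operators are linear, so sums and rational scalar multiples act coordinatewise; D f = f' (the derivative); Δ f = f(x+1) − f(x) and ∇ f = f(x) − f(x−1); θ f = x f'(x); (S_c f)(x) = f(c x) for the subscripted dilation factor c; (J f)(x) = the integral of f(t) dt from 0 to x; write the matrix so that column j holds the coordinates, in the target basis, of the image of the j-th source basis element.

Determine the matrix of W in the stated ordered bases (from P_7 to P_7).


image of 1: 0
image of x: 0
image of x^2: 0
image of x^3: 9x^3 + 54x^2 + 54x
image of x^4: -24x^4 - 264x^3 - 144x^2 + 144x
image of x^5: 45x^5 + 825x^4 + 50x^3 - 600x^2 + 300x
image of x^6: -72x^6 - 1998x^5 + 900x^4 + 1170x^3 - 1620x^2 + 540x
image of x^7: 105x^7 + 4116x^6 - 3969x^5 - (735/2)x^4 + 4557x^3 - 3528x^2 + 882x
each image's coordinates form column j of the matrix

the matrix is [[0, 0, 0, 0, 0, 0, 0, 0]; [0, 0, 0, 54, 144, 300, 540, 882]; [0, 0, 0, 54, -144, -600, -1620, -3528]; [0, 0, 0, 9, -264, 50, 1170, 4557]; [0, 0, 0, 0, -24, 825, 900, -735/2]; [0, 0, 0, 0, 0, 45, -1998, -3969]; [0, 0, 0, 0, 0, 0, -72, 4116]; [0, 0, 0, 0, 0, 0, 0, 105]] (rows listed top to bottom)


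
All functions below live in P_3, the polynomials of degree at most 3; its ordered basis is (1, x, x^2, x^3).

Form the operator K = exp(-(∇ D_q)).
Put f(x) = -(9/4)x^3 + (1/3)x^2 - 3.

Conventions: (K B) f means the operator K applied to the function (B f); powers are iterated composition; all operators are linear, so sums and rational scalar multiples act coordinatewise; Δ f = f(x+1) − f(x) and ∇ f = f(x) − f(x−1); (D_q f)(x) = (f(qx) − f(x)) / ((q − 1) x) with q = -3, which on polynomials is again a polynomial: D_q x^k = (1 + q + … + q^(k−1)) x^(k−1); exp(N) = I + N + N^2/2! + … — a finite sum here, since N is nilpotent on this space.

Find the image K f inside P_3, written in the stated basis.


the result is g(x) = -(9/4)x^3 + (1/3)x^2 + (63/2)x - 217/12

order-1 term: (63/2)x - 181/12
the series for exp(-(∇ D_q)) f terminates at order 1
exp(-(∇ D_q)) f = -(9/4)x^3 + (1/3)x^2 + (63/2)x - 217/12


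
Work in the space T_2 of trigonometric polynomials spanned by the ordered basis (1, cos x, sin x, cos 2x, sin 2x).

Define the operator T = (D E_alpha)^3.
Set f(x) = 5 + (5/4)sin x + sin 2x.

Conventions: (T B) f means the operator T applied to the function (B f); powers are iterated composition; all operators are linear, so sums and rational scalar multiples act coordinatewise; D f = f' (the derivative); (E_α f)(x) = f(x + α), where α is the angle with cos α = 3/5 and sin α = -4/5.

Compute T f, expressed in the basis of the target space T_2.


E_alpha f = 5 - cos x + (3/4)sin x - (24/25)cos 2x - (7/25)sin 2x
D E_alpha f = (3/4)cos x + sin x - (14/25)cos 2x + (48/25)sin 2x
E_alpha (D E_alpha) f = -(7/20)cos x + (6/5)sin x - (1054/625)cos 2x - (672/625)sin 2x
D E_alpha (D E_alpha) f = (6/5)cos x + (7/20)sin x - (1344/625)cos 2x + (2108/625)sin 2x
E_alpha (D E_alpha) (D E_alpha) f = (11/25)cos x + (117/100)sin x - (41184/15625)cos 2x - (47012/15625)sin 2x
D E_alpha (D E_alpha) (D E_alpha) f = (117/100)cos x - (11/25)sin x - (94024/15625)cos 2x + (82368/15625)sin 2x

the result is g(x) = (117/100)cos x - (11/25)sin x - (94024/15625)cos 2x + (82368/15625)sin 2x


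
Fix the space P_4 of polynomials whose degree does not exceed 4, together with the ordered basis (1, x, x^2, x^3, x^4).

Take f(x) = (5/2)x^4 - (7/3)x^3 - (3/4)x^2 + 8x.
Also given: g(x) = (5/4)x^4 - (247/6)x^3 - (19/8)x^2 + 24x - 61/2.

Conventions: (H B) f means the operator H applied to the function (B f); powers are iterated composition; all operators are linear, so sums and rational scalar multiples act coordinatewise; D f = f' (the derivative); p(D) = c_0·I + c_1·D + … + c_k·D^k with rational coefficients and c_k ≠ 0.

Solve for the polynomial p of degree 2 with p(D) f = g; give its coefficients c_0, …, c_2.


p(D) = (1/2)·I − 4·D − D^2, i.e. c_0 = 1/2, c_1 = -4, c_2 = -1

D^0 f = (5/2)x^4 - (7/3)x^3 - (3/4)x^2 + 8x
D^1 f = 10x^3 - 7x^2 - (3/2)x + 8
D^2 f = 30x^2 - 14x - 3/2
matching coefficients of g against c_0 f + c_1 Df + … from the top degree down determines the c_i
solution: c_0 = 1/2, c_1 = -4, c_2 = -1


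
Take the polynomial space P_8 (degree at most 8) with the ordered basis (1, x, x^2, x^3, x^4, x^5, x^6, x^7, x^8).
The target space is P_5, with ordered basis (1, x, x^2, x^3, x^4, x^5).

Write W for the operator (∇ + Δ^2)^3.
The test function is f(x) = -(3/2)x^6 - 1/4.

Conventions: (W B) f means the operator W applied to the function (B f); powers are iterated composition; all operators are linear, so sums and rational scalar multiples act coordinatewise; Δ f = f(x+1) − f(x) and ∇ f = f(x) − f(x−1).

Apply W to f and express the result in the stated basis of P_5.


the image equals g(x) = -180x^3 - 810x^2 - 4590x - 5670

∇ f = -9x^5 + (45/2)x^4 - 30x^3 + (45/2)x^2 - 9x + 3/2
Δ f = -9x^5 - (45/2)x^4 - 30x^3 - (45/2)x^2 - 9x - 3/2
Δ Δ f = -45x^4 - 180x^3 - 315x^2 - 270x - 93
(∇ + Δ^2) f = -9x^5 - (45/2)x^4 - 210x^3 - (585/2)x^2 - 279x - 183/2
∇ (∇ + Δ^2) f = -45x^4 - 585x^2 - 183
Δ (∇ + Δ^2) f = -45x^4 - 180x^3 - 855x^2 - 1350x - 813
Δ Δ (∇ + Δ^2) f = -180x^3 - 810x^2 - 2430x - 2430
(∇ + Δ^2) (∇ + Δ^2) f = -45x^4 - 180x^3 - 1395x^2 - 2430x - 2613
∇ (∇ + Δ^2) (∇ + Δ^2) f = -180x^3 - 270x^2 - 2430x - 1170
Δ (∇ + Δ^2) (∇ + Δ^2) f = -180x^3 - 810x^2 - 3510x - 4050
Δ Δ (∇ + Δ^2) (∇ + Δ^2) f = -540x^2 - 2160x - 4500
(∇ + Δ^2) (∇ + Δ^2) (∇ + Δ^2) f = -180x^3 - 810x^2 - 4590x - 5670


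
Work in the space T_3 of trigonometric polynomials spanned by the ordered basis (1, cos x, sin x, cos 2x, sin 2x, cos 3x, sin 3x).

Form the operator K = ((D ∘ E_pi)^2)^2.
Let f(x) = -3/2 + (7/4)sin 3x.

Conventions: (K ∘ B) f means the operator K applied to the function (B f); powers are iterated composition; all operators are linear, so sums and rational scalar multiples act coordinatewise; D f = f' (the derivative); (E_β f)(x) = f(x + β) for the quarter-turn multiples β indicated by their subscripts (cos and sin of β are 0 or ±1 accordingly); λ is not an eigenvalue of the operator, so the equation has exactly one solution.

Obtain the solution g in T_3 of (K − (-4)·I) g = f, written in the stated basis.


write g with unknown coordinates in the stated basis and equate coefficients in (K − (-4)·I) g = f
solving from the highest basis element down gives g = -3/8 + (7/340)sin 3x
check: K g = (567/340)sin 3x
so K g − (-4)·g = -3/2 + (7/4)sin 3x = f ✓

g(x) = -3/8 + (7/340)sin 3x


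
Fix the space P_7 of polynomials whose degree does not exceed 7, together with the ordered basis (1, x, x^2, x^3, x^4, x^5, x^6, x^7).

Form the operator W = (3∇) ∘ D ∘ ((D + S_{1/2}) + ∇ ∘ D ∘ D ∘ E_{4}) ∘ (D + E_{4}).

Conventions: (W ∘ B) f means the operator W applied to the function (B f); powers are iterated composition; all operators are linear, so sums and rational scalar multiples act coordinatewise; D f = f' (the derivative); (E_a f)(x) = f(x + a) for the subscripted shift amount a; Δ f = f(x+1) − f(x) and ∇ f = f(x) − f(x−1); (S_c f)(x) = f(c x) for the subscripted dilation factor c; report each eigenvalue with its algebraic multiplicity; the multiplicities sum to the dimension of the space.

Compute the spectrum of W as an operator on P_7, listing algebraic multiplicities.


λ = 0 (multiplicity 8)

image of 1: 0
image of x: 0
image of x^2: 3/2
image of x^3: (9/4)x + 315/8
image of x^4: (9/4)x^2 + (459/4)x + 1785/4
image of x^5: (15/8)x^3 + (3735/16)x^2 + (15405/8)x + 102345/32
image of x^6: (45/32)x^4 + (6615/16)x^3 + (85095/16)x^2 + (537435/32)x + 1212039/32
image of x^7: (63/64)x^5 + (86625/128)x^4 + (379995/32)x^3 + (6987645/128)x^2 + (15963633/64)x + 68933655/128
the matrix is upper triangular; its diagonal is (0, 0, 0, 0, 0, 0, 0, 0)
for a triangular matrix the eigenvalues are the diagonal entries, with algebraic multiplicity their repetition count
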